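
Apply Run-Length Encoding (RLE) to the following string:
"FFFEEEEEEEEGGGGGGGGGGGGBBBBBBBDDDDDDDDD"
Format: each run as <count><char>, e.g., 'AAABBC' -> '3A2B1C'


Scanning runs left to right:
  i=0: run of 'F' x 3 -> '3F'
  i=3: run of 'E' x 8 -> '8E'
  i=11: run of 'G' x 12 -> '12G'
  i=23: run of 'B' x 7 -> '7B'
  i=30: run of 'D' x 9 -> '9D'

RLE = 3F8E12G7B9D


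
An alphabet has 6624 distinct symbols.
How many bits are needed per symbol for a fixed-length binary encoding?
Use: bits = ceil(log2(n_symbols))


log2(6624) = 12.6935
Bracket: 2^12 = 4096 < 6624 <= 2^13 = 8192
So ceil(log2(6624)) = 13

bits = ceil(log2(6624)) = ceil(12.6935) = 13 bits


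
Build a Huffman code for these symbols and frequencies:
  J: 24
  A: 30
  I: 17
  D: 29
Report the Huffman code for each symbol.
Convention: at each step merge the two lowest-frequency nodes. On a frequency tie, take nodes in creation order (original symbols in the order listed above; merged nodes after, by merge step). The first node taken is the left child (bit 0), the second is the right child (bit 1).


Huffman tree construction:
Step 1: Merge I(17) + J(24) = 41
Step 2: Merge D(29) + A(30) = 59
Step 3: Merge (I+J)(41) + (D+A)(59) = 100
Read each symbol's code off the tree from the root (left child = 0, right child = 1).

Codes:
  J: 01 (length 2)
  A: 11 (length 2)
  I: 00 (length 2)
  D: 10 (length 2)
Average code length: 200/100 = 2.0000 bits/symbol


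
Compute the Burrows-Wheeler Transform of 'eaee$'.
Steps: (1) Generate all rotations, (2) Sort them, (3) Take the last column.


Rotations (sorted):
  0: $eaee -> last char: e
  1: aee$e -> last char: e
  2: e$eae -> last char: e
  3: eaee$ -> last char: $
  4: ee$ea -> last char: a


BWT = eee$a


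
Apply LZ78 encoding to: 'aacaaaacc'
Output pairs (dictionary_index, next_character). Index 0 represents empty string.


LZ78 encoding steps:
Dictionary: {0: ''}
Step 1: w='' (idx 0), next='a' -> output (0, 'a'), add 'a' as idx 1
Step 2: w='a' (idx 1), next='c' -> output (1, 'c'), add 'ac' as idx 2
Step 3: w='a' (idx 1), next='a' -> output (1, 'a'), add 'aa' as idx 3
Step 4: w='aa' (idx 3), next='c' -> output (3, 'c'), add 'aac' as idx 4
Step 5: w='' (idx 0), next='c' -> output (0, 'c'), add 'c' as idx 5


Encoded: [(0, 'a'), (1, 'c'), (1, 'a'), (3, 'c'), (0, 'c')]


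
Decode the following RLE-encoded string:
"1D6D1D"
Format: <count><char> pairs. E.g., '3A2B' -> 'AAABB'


Expanding each <count><char> pair:
  1D -> 'D'
  6D -> 'DDDDDD'
  1D -> 'D'

Decoded = DDDDDDDD


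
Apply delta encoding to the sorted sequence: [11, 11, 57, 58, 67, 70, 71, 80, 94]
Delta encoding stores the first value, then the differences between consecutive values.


First value: 11
Deltas:
  11 - 11 = 0
  57 - 11 = 46
  58 - 57 = 1
  67 - 58 = 9
  70 - 67 = 3
  71 - 70 = 1
  80 - 71 = 9
  94 - 80 = 14


Delta encoded: [11, 0, 46, 1, 9, 3, 1, 9, 14]


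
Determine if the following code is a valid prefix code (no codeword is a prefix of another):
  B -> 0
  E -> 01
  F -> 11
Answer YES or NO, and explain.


Checking each pair (does one codeword prefix another?):
  B='0' vs E='01': prefix -- VIOLATION

NO -- this is NOT a valid prefix code. B (0) is a prefix of E (01).


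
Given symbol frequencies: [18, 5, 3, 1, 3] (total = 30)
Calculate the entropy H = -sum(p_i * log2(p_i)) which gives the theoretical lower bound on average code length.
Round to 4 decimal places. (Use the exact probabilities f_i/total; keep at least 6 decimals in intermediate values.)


Per-symbol terms -p_i * log2(p_i) with p_i = f_i/30:
  p = 18/30 = 0.600000: log2(p) = -0.736966, -p*log2(p) = 0.442179
  p = 5/30 = 0.166667: log2(p) = -2.584963, -p*log2(p) = 0.430827
  p = 3/30 = 0.100000: log2(p) = -3.321928, -p*log2(p) = 0.332193
  p = 1/30 = 0.033333: log2(p) = -4.906891, -p*log2(p) = 0.163563
  p = 3/30 = 0.100000: log2(p) = -3.321928, -p*log2(p) = 0.332193
H = 0.442179 + 0.430827 + 0.332193 + 0.163563 + 0.332193 = 1.700955

H = 1.701 bits/symbol


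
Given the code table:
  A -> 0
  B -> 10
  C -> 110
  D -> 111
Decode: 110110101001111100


Decoding:
110 -> C
110 -> C
10 -> B
10 -> B
0 -> A
111 -> D
110 -> C
0 -> A


Result: CCBBADCA


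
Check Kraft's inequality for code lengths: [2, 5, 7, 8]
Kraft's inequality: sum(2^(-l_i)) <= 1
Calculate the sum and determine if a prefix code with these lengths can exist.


Sum = 2^(-2) + 2^(-5) + 2^(-7) + 2^(-8)
    = 0.25 + 0.03125 + 0.0078125 + 0.00390625
    = 75/256 = 0.29296875
Since 0.29296875 <= 1, Kraft's inequality IS satisfied.
A prefix code with these lengths CAN exist.

Kraft sum = 0.29296875. Satisfied.


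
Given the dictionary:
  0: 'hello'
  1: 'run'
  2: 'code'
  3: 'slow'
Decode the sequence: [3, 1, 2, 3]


Look up each index in the dictionary:
  3 -> 'slow'
  1 -> 'run'
  2 -> 'code'
  3 -> 'slow'

Decoded: "slow run code slow"


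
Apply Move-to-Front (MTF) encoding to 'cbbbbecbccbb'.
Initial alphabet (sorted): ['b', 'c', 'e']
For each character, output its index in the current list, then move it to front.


MTF encoding:
'c': index 1 in ['b', 'c', 'e'] -> ['c', 'b', 'e']
'b': index 1 in ['c', 'b', 'e'] -> ['b', 'c', 'e']
'b': index 0 in ['b', 'c', 'e'] -> ['b', 'c', 'e']
'b': index 0 in ['b', 'c', 'e'] -> ['b', 'c', 'e']
'b': index 0 in ['b', 'c', 'e'] -> ['b', 'c', 'e']
'e': index 2 in ['b', 'c', 'e'] -> ['e', 'b', 'c']
'c': index 2 in ['e', 'b', 'c'] -> ['c', 'e', 'b']
'b': index 2 in ['c', 'e', 'b'] -> ['b', 'c', 'e']
'c': index 1 in ['b', 'c', 'e'] -> ['c', 'b', 'e']
'c': index 0 in ['c', 'b', 'e'] -> ['c', 'b', 'e']
'b': index 1 in ['c', 'b', 'e'] -> ['b', 'c', 'e']
'b': index 0 in ['b', 'c', 'e'] -> ['b', 'c', 'e']


Output: [1, 1, 0, 0, 0, 2, 2, 2, 1, 0, 1, 0]


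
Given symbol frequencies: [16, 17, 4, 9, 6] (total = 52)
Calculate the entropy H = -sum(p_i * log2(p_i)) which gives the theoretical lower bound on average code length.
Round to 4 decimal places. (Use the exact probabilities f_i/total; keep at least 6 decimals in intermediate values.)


Per-symbol terms -p_i * log2(p_i) with p_i = f_i/52:
  p = 16/52 = 0.307692: log2(p) = -1.700440, -p*log2(p) = 0.523212
  p = 17/52 = 0.326923: log2(p) = -1.612977, -p*log2(p) = 0.527319
  p = 4/52 = 0.076923: log2(p) = -3.700440, -p*log2(p) = 0.284649
  p = 9/52 = 0.173077: log2(p) = -2.530515, -p*log2(p) = 0.437974
  p = 6/52 = 0.115385: log2(p) = -3.115477, -p*log2(p) = 0.359478
H = 0.523212 + 0.527319 + 0.284649 + 0.437974 + 0.359478 = 2.132632

H = 2.1326 bits/symbol


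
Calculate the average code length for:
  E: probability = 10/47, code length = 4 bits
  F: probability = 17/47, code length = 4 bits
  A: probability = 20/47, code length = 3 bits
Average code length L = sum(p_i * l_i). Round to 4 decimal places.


Weighted contributions p_i * l_i:
  E: (10/47) * 4 = 40/47
  F: (17/47) * 4 = 68/47
  A: (20/47) * 3 = 60/47
Sum = (40 + 68 + 60)/47 = 168/47

L = 168/47 = 3.5745 bits/symbol


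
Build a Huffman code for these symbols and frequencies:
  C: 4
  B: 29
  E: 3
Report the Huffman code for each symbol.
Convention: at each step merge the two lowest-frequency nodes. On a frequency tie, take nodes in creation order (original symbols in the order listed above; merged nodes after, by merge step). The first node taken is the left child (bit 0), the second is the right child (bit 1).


Huffman tree construction:
Step 1: Merge E(3) + C(4) = 7
Step 2: Merge (E+C)(7) + B(29) = 36
Read each symbol's code off the tree from the root (left child = 0, right child = 1).

Codes:
  C: 01 (length 2)
  B: 1 (length 1)
  E: 00 (length 2)
Average code length: 43/36 = 1.1944 bits/symbol


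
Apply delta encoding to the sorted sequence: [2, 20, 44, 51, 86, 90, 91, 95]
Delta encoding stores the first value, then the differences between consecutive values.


First value: 2
Deltas:
  20 - 2 = 18
  44 - 20 = 24
  51 - 44 = 7
  86 - 51 = 35
  90 - 86 = 4
  91 - 90 = 1
  95 - 91 = 4


Delta encoded: [2, 18, 24, 7, 35, 4, 1, 4]


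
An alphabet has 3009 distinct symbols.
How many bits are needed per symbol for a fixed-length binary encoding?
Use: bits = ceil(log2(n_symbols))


log2(3009) = 11.5551
Bracket: 2^11 = 2048 < 3009 <= 2^12 = 4096
So ceil(log2(3009)) = 12

bits = ceil(log2(3009)) = ceil(11.5551) = 12 bits


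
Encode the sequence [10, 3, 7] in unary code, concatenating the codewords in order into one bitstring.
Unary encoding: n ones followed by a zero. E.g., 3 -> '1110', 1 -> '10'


Encode each number as n ones followed by a terminating 0:
  10 -> 11111111110 (11 bits)
  3 -> 1110 (4 bits)
  7 -> 11111110 (8 bits)
Total length = 11 + 4 + 8 = 23 bits.

Unary([10, 3, 7]) = 11111111110111011111110 (23 bits)


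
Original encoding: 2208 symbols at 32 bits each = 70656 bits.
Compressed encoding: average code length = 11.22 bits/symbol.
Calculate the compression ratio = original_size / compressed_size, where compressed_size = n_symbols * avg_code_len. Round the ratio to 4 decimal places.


original_size = n_symbols * orig_bits = 2208 * 32 = 70656 bits
compressed_size = n_symbols * avg_code_len = 2208 * 11.22 = 24773.76 bits
ratio = original_size / compressed_size = 70656 / 24773.76 = 2.852

Compression ratio = 2.852


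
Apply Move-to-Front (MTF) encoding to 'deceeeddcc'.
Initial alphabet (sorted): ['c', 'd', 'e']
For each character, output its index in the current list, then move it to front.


MTF encoding:
'd': index 1 in ['c', 'd', 'e'] -> ['d', 'c', 'e']
'e': index 2 in ['d', 'c', 'e'] -> ['e', 'd', 'c']
'c': index 2 in ['e', 'd', 'c'] -> ['c', 'e', 'd']
'e': index 1 in ['c', 'e', 'd'] -> ['e', 'c', 'd']
'e': index 0 in ['e', 'c', 'd'] -> ['e', 'c', 'd']
'e': index 0 in ['e', 'c', 'd'] -> ['e', 'c', 'd']
'd': index 2 in ['e', 'c', 'd'] -> ['d', 'e', 'c']
'd': index 0 in ['d', 'e', 'c'] -> ['d', 'e', 'c']
'c': index 2 in ['d', 'e', 'c'] -> ['c', 'd', 'e']
'c': index 0 in ['c', 'd', 'e'] -> ['c', 'd', 'e']


Output: [1, 2, 2, 1, 0, 0, 2, 0, 2, 0]


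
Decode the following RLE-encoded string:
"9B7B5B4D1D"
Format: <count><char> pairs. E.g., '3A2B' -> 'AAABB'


Expanding each <count><char> pair:
  9B -> 'BBBBBBBBB'
  7B -> 'BBBBBBB'
  5B -> 'BBBBB'
  4D -> 'DDDD'
  1D -> 'D'

Decoded = BBBBBBBBBBBBBBBBBBBBBDDDDD


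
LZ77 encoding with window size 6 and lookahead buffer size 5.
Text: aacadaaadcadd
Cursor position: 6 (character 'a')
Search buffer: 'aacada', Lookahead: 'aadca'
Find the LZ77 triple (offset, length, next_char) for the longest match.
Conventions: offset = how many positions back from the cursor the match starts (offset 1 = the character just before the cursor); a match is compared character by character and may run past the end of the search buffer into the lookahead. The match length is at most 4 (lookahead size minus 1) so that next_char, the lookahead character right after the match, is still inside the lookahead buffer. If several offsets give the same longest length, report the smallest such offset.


Try each offset into the search buffer:
  offset=1 (pos 5, char 'a'): match length 2
  offset=2 (pos 4, char 'd'): match length 0
  offset=3 (pos 3, char 'a'): match length 1
  offset=4 (pos 2, char 'c'): match length 0
  offset=5 (pos 1, char 'a'): match length 1
  offset=6 (pos 0, char 'a'): match length 2
Longest match has length 2, found at offsets 1, 6; take the smallest, offset 1.
next_char = character at position 6 + 2 = 8 -> 'd'

Best match: offset=1, length=2 (matching 'aa' starting at position 5)
LZ77 triple: (1, 2, 'd')


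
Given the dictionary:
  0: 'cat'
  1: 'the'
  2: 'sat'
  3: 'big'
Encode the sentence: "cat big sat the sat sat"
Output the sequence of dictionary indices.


Look up each word in the dictionary:
  'cat' -> 0
  'big' -> 3
  'sat' -> 2
  'the' -> 1
  'sat' -> 2
  'sat' -> 2

Encoded: [0, 3, 2, 1, 2, 2]


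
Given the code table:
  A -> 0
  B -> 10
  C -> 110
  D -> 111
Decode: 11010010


Decoding:
110 -> C
10 -> B
0 -> A
10 -> B


Result: CBAB


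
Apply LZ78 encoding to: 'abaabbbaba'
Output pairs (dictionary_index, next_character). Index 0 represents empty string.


LZ78 encoding steps:
Dictionary: {0: ''}
Step 1: w='' (idx 0), next='a' -> output (0, 'a'), add 'a' as idx 1
Step 2: w='' (idx 0), next='b' -> output (0, 'b'), add 'b' as idx 2
Step 3: w='a' (idx 1), next='a' -> output (1, 'a'), add 'aa' as idx 3
Step 4: w='b' (idx 2), next='b' -> output (2, 'b'), add 'bb' as idx 4
Step 5: w='b' (idx 2), next='a' -> output (2, 'a'), add 'ba' as idx 5
Step 6: w='ba' (idx 5), end of input -> output (5, '')


Encoded: [(0, 'a'), (0, 'b'), (1, 'a'), (2, 'b'), (2, 'a'), (5, '')]


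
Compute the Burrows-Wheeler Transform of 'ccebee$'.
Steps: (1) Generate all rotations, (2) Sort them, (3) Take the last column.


Rotations (sorted):
  0: $ccebee -> last char: e
  1: bee$cce -> last char: e
  2: ccebee$ -> last char: $
  3: cebee$c -> last char: c
  4: e$ccebe -> last char: e
  5: ebee$cc -> last char: c
  6: ee$cceb -> last char: b


BWT = ee$cecb


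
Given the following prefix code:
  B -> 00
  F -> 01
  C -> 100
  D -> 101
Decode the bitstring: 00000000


Decoding step by step:
Bits 00 -> B
Bits 00 -> B
Bits 00 -> B
Bits 00 -> B


Decoded message: BBBB


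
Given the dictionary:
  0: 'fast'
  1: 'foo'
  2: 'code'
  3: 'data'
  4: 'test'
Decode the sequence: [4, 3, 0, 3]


Look up each index in the dictionary:
  4 -> 'test'
  3 -> 'data'
  0 -> 'fast'
  3 -> 'data'

Decoded: "test data fast data"


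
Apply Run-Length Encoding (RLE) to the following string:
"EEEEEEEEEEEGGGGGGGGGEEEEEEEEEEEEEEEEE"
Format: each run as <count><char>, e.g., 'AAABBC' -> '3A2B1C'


Scanning runs left to right:
  i=0: run of 'E' x 11 -> '11E'
  i=11: run of 'G' x 9 -> '9G'
  i=20: run of 'E' x 17 -> '17E'

RLE = 11E9G17E


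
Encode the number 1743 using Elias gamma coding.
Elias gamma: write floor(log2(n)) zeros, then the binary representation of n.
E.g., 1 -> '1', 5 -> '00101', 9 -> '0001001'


num_bits = floor(log2(1743)) + 1 = 11
leading_zeros = num_bits - 1 = 10
binary(1743) = 11011001111

Elias gamma(1743) = '0000000000' + '11011001111' = 000000000011011001111 (21 bits)


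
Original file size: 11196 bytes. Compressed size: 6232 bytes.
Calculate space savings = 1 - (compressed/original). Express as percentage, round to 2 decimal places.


ratio = compressed/original = 6232/11196 = 0.556627
savings = 1 - ratio = 1 - 0.556627 = 0.443373
as a percentage: 0.443373 * 100 = 44.34%

Space savings = 1 - 6232/11196 = 44.34%


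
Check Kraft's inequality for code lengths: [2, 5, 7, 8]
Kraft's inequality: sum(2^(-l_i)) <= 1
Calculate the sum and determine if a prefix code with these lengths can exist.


Sum = 2^(-2) + 2^(-5) + 2^(-7) + 2^(-8)
    = 0.25 + 0.03125 + 0.0078125 + 0.00390625
    = 75/256 = 0.29296875
Since 0.29296875 <= 1, Kraft's inequality IS satisfied.
A prefix code with these lengths CAN exist.

Kraft sum = 0.29296875. Satisfied.


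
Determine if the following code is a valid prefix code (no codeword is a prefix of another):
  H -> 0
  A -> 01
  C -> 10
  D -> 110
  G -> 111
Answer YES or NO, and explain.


Checking each pair (does one codeword prefix another?):
  H='0' vs A='01': prefix -- VIOLATION

NO -- this is NOT a valid prefix code. H (0) is a prefix of A (01).


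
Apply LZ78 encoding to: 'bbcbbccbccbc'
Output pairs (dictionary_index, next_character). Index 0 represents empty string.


LZ78 encoding steps:
Dictionary: {0: ''}
Step 1: w='' (idx 0), next='b' -> output (0, 'b'), add 'b' as idx 1
Step 2: w='b' (idx 1), next='c' -> output (1, 'c'), add 'bc' as idx 2
Step 3: w='b' (idx 1), next='b' -> output (1, 'b'), add 'bb' as idx 3
Step 4: w='' (idx 0), next='c' -> output (0, 'c'), add 'c' as idx 4
Step 5: w='c' (idx 4), next='b' -> output (4, 'b'), add 'cb' as idx 5
Step 6: w='c' (idx 4), next='c' -> output (4, 'c'), add 'cc' as idx 6
Step 7: w='bc' (idx 2), end of input -> output (2, '')


Encoded: [(0, 'b'), (1, 'c'), (1, 'b'), (0, 'c'), (4, 'b'), (4, 'c'), (2, '')]


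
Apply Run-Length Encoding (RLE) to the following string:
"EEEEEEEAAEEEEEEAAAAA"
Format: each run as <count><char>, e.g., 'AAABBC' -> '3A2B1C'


Scanning runs left to right:
  i=0: run of 'E' x 7 -> '7E'
  i=7: run of 'A' x 2 -> '2A'
  i=9: run of 'E' x 6 -> '6E'
  i=15: run of 'A' x 5 -> '5A'

RLE = 7E2A6E5A


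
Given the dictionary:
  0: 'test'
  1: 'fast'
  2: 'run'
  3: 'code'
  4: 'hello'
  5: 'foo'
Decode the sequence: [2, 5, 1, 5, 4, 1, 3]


Look up each index in the dictionary:
  2 -> 'run'
  5 -> 'foo'
  1 -> 'fast'
  5 -> 'foo'
  4 -> 'hello'
  1 -> 'fast'
  3 -> 'code'

Decoded: "run foo fast foo hello fast code"


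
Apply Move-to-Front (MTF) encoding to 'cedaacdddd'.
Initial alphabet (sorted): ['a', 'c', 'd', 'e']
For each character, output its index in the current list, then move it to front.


MTF encoding:
'c': index 1 in ['a', 'c', 'd', 'e'] -> ['c', 'a', 'd', 'e']
'e': index 3 in ['c', 'a', 'd', 'e'] -> ['e', 'c', 'a', 'd']
'd': index 3 in ['e', 'c', 'a', 'd'] -> ['d', 'e', 'c', 'a']
'a': index 3 in ['d', 'e', 'c', 'a'] -> ['a', 'd', 'e', 'c']
'a': index 0 in ['a', 'd', 'e', 'c'] -> ['a', 'd', 'e', 'c']
'c': index 3 in ['a', 'd', 'e', 'c'] -> ['c', 'a', 'd', 'e']
'd': index 2 in ['c', 'a', 'd', 'e'] -> ['d', 'c', 'a', 'e']
'd': index 0 in ['d', 'c', 'a', 'e'] -> ['d', 'c', 'a', 'e']
'd': index 0 in ['d', 'c', 'a', 'e'] -> ['d', 'c', 'a', 'e']
'd': index 0 in ['d', 'c', 'a', 'e'] -> ['d', 'c', 'a', 'e']


Output: [1, 3, 3, 3, 0, 3, 2, 0, 0, 0]


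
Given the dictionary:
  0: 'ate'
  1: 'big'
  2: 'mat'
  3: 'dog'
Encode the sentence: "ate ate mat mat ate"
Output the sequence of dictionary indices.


Look up each word in the dictionary:
  'ate' -> 0
  'ate' -> 0
  'mat' -> 2
  'mat' -> 2
  'ate' -> 0

Encoded: [0, 0, 2, 2, 0]


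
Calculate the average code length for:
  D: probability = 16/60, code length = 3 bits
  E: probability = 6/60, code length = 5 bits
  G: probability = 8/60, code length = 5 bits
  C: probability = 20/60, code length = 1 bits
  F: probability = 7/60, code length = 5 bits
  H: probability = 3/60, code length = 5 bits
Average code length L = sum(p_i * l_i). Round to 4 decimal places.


Weighted contributions p_i * l_i:
  D: (16/60) * 3 = 48/60
  E: (6/60) * 5 = 30/60
  G: (8/60) * 5 = 40/60
  C: (20/60) * 1 = 20/60
  F: (7/60) * 5 = 35/60
  H: (3/60) * 5 = 15/60
Sum = (48 + 30 + 40 + 20 + 35 + 15)/60 = 188/60

L = 188/60 = 3.1333 bits/symbol


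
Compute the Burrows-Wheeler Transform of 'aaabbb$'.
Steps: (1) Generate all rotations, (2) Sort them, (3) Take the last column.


Rotations (sorted):
  0: $aaabbb -> last char: b
  1: aaabbb$ -> last char: $
  2: aabbb$a -> last char: a
  3: abbb$aa -> last char: a
  4: b$aaabb -> last char: b
  5: bb$aaab -> last char: b
  6: bbb$aaa -> last char: a


BWT = b$aabba


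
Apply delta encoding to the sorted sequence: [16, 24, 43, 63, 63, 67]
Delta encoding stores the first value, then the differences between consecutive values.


First value: 16
Deltas:
  24 - 16 = 8
  43 - 24 = 19
  63 - 43 = 20
  63 - 63 = 0
  67 - 63 = 4


Delta encoded: [16, 8, 19, 20, 0, 4]


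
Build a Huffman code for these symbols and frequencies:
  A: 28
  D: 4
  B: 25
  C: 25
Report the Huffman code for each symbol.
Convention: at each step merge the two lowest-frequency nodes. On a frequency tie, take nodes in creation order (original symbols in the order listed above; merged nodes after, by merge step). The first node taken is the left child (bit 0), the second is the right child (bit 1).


Huffman tree construction:
Step 1: Merge D(4) + B(25) = 29
Step 2: Merge C(25) + A(28) = 53
Step 3: Merge (D+B)(29) + (C+A)(53) = 82
Read each symbol's code off the tree from the root (left child = 0, right child = 1).

Codes:
  A: 11 (length 2)
  D: 00 (length 2)
  B: 01 (length 2)
  C: 10 (length 2)
Average code length: 164/82 = 2.0000 bits/symbol


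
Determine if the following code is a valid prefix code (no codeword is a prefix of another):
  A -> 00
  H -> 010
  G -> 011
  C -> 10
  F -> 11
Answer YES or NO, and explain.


Checking each pair (does one codeword prefix another?):
  A='00' vs H='010': no prefix
  A='00' vs G='011': no prefix
  A='00' vs C='10': no prefix
  A='00' vs F='11': no prefix
  H='010' vs A='00': no prefix
  H='010' vs G='011': no prefix
  H='010' vs C='10': no prefix
  H='010' vs F='11': no prefix
  G='011' vs A='00': no prefix
  G='011' vs H='010': no prefix
  G='011' vs C='10': no prefix
  G='011' vs F='11': no prefix
  C='10' vs A='00': no prefix
  C='10' vs H='010': no prefix
  C='10' vs G='011': no prefix
  C='10' vs F='11': no prefix
  F='11' vs A='00': no prefix
  F='11' vs H='010': no prefix
  F='11' vs G='011': no prefix
  F='11' vs C='10': no prefix
No violation found over all pairs.

YES -- this is a valid prefix code. No codeword is a prefix of any other codeword.


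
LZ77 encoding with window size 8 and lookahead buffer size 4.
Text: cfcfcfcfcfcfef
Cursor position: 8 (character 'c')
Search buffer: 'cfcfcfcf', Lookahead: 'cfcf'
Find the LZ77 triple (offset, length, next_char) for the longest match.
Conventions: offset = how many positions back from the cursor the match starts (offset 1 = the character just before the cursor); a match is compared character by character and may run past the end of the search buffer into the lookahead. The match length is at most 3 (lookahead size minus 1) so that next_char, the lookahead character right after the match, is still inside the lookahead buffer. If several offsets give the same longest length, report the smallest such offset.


Try each offset into the search buffer:
  offset=1 (pos 7, char 'f'): match length 0
  offset=2 (pos 6, char 'c'): match length 3
  offset=3 (pos 5, char 'f'): match length 0
  offset=4 (pos 4, char 'c'): match length 3
  offset=5 (pos 3, char 'f'): match length 0
  offset=6 (pos 2, char 'c'): match length 3
  offset=7 (pos 1, char 'f'): match length 0
  offset=8 (pos 0, char 'c'): match length 3
Longest match has length 3, found at offsets 2, 4, 6, 8; take the smallest, offset 2.
next_char = character at position 8 + 3 = 11 -> 'f'

Best match: offset=2, length=3 (matching 'cfc' starting at position 6)
LZ77 triple: (2, 3, 'f')


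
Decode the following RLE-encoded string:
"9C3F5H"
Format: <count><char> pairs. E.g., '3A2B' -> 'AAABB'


Expanding each <count><char> pair:
  9C -> 'CCCCCCCCC'
  3F -> 'FFF'
  5H -> 'HHHHH'

Decoded = CCCCCCCCCFFFHHHHH


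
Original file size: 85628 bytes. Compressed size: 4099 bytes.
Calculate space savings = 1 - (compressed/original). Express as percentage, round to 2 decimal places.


ratio = compressed/original = 4099/85628 = 0.04787
savings = 1 - ratio = 1 - 0.04787 = 0.95213
as a percentage: 0.95213 * 100 = 95.21%

Space savings = 1 - 4099/85628 = 95.21%


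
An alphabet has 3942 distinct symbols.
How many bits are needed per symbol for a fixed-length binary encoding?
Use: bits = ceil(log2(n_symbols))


log2(3942) = 11.9447
Bracket: 2^11 = 2048 < 3942 <= 2^12 = 4096
So ceil(log2(3942)) = 12

bits = ceil(log2(3942)) = ceil(11.9447) = 12 bits


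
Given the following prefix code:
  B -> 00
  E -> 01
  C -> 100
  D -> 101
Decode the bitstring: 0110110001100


Decoding step by step:
Bits 01 -> E
Bits 101 -> D
Bits 100 -> C
Bits 01 -> E
Bits 100 -> C


Decoded message: EDCEC


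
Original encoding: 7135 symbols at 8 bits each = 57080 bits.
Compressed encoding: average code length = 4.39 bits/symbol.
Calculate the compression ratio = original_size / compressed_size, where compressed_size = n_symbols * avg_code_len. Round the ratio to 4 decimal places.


original_size = n_symbols * orig_bits = 7135 * 8 = 57080 bits
compressed_size = n_symbols * avg_code_len = 7135 * 4.39 = 31322.65 bits
ratio = original_size / compressed_size = 57080 / 31322.65 = 1.8223

Compression ratio = 1.8223


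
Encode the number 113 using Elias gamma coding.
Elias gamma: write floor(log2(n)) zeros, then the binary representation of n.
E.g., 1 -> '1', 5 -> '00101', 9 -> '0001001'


num_bits = floor(log2(113)) + 1 = 7
leading_zeros = num_bits - 1 = 6
binary(113) = 1110001

Elias gamma(113) = '000000' + '1110001' = 0000001110001 (13 bits)


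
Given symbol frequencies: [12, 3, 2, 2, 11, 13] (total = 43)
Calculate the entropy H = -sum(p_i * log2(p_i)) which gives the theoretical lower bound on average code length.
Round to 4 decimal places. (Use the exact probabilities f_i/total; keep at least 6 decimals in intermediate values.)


Per-symbol terms -p_i * log2(p_i) with p_i = f_i/43:
  p = 12/43 = 0.279070: log2(p) = -1.841302, -p*log2(p) = 0.513852
  p = 3/43 = 0.069767: log2(p) = -3.841302, -p*log2(p) = 0.267998
  p = 2/43 = 0.046512: log2(p) = -4.426265, -p*log2(p) = 0.205873
  p = 2/43 = 0.046512: log2(p) = -4.426265, -p*log2(p) = 0.205873
  p = 11/43 = 0.255814: log2(p) = -1.966833, -p*log2(p) = 0.503143
  p = 13/43 = 0.302326: log2(p) = -1.725825, -p*log2(p) = 0.521761
H = 0.513852 + 0.267998 + 0.205873 + 0.205873 + 0.503143 + 0.521761 = 2.218500

H = 2.2185 bits/symbol


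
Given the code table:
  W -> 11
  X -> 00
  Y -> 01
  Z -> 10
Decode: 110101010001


Decoding:
11 -> W
01 -> Y
01 -> Y
01 -> Y
00 -> X
01 -> Y


Result: WYYYXY


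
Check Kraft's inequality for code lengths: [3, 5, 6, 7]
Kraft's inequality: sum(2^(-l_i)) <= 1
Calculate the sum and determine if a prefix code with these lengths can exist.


Sum = 2^(-3) + 2^(-5) + 2^(-6) + 2^(-7)
    = 0.125 + 0.03125 + 0.015625 + 0.0078125
    = 23/128 = 0.1796875
Since 0.1796875 <= 1, Kraft's inequality IS satisfied.
A prefix code with these lengths CAN exist.

Kraft sum = 0.1796875. Satisfied.


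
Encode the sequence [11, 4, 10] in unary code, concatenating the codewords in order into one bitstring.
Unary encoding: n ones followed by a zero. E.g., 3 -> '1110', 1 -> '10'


Encode each number as n ones followed by a terminating 0:
  11 -> 111111111110 (12 bits)
  4 -> 11110 (5 bits)
  10 -> 11111111110 (11 bits)
Total length = 12 + 5 + 11 = 28 bits.

Unary([11, 4, 10]) = 1111111111101111011111111110 (28 bits)


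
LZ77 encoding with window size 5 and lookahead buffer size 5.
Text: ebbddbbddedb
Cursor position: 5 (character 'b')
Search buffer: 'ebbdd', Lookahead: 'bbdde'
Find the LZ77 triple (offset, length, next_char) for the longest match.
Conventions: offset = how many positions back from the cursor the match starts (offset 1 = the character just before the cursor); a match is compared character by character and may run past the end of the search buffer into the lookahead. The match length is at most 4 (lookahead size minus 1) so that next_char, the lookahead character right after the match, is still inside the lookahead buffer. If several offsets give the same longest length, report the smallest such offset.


Try each offset into the search buffer:
  offset=1 (pos 4, char 'd'): match length 0
  offset=2 (pos 3, char 'd'): match length 0
  offset=3 (pos 2, char 'b'): match length 1
  offset=4 (pos 1, char 'b'): match length 4
  offset=5 (pos 0, char 'e'): match length 0
Longest match has length 4 at offset 4.
next_char = character at position 5 + 4 = 9 -> 'e'

Best match: offset=4, length=4 (matching 'bbdd' starting at position 1)
LZ77 triple: (4, 4, 'e')


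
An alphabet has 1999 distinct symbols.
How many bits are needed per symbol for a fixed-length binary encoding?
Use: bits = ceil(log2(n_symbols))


log2(1999) = 10.9651
Bracket: 2^10 = 1024 < 1999 <= 2^11 = 2048
So ceil(log2(1999)) = 11

bits = ceil(log2(1999)) = ceil(10.9651) = 11 bits


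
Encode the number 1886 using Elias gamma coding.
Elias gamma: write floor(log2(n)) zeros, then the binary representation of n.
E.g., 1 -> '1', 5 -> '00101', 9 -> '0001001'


num_bits = floor(log2(1886)) + 1 = 11
leading_zeros = num_bits - 1 = 10
binary(1886) = 11101011110

Elias gamma(1886) = '0000000000' + '11101011110' = 000000000011101011110 (21 bits)


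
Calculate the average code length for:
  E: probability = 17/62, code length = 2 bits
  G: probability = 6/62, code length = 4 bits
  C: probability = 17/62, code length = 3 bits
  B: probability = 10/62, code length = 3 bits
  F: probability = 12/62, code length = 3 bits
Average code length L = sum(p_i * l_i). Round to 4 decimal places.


Weighted contributions p_i * l_i:
  E: (17/62) * 2 = 34/62
  G: (6/62) * 4 = 24/62
  C: (17/62) * 3 = 51/62
  B: (10/62) * 3 = 30/62
  F: (12/62) * 3 = 36/62
Sum = (34 + 24 + 51 + 30 + 36)/62 = 175/62

L = 175/62 = 2.8226 bits/symbol


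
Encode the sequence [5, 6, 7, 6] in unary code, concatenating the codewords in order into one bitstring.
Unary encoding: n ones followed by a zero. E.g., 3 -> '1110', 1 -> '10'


Encode each number as n ones followed by a terminating 0:
  5 -> 111110 (6 bits)
  6 -> 1111110 (7 bits)
  7 -> 11111110 (8 bits)
  6 -> 1111110 (7 bits)
Total length = 6 + 7 + 8 + 7 = 28 bits.

Unary([5, 6, 7, 6]) = 1111101111110111111101111110 (28 bits)


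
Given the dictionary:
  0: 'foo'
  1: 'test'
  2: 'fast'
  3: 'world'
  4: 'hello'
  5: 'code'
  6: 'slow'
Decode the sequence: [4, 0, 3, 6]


Look up each index in the dictionary:
  4 -> 'hello'
  0 -> 'foo'
  3 -> 'world'
  6 -> 'slow'

Decoded: "hello foo world slow"


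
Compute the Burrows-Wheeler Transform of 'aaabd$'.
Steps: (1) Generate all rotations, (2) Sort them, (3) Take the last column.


Rotations (sorted):
  0: $aaabd -> last char: d
  1: aaabd$ -> last char: $
  2: aabd$a -> last char: a
  3: abd$aa -> last char: a
  4: bd$aaa -> last char: a
  5: d$aaab -> last char: b


BWT = d$aaab


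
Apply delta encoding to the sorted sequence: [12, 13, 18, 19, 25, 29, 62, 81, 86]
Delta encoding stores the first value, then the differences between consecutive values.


First value: 12
Deltas:
  13 - 12 = 1
  18 - 13 = 5
  19 - 18 = 1
  25 - 19 = 6
  29 - 25 = 4
  62 - 29 = 33
  81 - 62 = 19
  86 - 81 = 5


Delta encoded: [12, 1, 5, 1, 6, 4, 33, 19, 5]


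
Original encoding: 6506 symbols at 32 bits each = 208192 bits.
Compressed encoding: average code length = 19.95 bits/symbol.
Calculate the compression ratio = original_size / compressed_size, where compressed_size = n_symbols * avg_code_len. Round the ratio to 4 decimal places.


original_size = n_symbols * orig_bits = 6506 * 32 = 208192 bits
compressed_size = n_symbols * avg_code_len = 6506 * 19.95 = 129794.7 bits
ratio = original_size / compressed_size = 208192 / 129794.7 = 1.604

Compression ratio = 1.604


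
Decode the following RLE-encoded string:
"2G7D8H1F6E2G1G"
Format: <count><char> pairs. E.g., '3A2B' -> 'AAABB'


Expanding each <count><char> pair:
  2G -> 'GG'
  7D -> 'DDDDDDD'
  8H -> 'HHHHHHHH'
  1F -> 'F'
  6E -> 'EEEEEE'
  2G -> 'GG'
  1G -> 'G'

Decoded = GGDDDDDDDHHHHHHHHFEEEEEEGGG


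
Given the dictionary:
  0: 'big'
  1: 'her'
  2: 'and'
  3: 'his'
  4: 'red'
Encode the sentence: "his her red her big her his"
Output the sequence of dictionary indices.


Look up each word in the dictionary:
  'his' -> 3
  'her' -> 1
  'red' -> 4
  'her' -> 1
  'big' -> 0
  'her' -> 1
  'his' -> 3

Encoded: [3, 1, 4, 1, 0, 1, 3]


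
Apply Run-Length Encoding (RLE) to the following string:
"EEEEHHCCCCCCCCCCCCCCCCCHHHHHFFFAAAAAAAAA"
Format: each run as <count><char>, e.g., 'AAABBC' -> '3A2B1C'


Scanning runs left to right:
  i=0: run of 'E' x 4 -> '4E'
  i=4: run of 'H' x 2 -> '2H'
  i=6: run of 'C' x 17 -> '17C'
  i=23: run of 'H' x 5 -> '5H'
  i=28: run of 'F' x 3 -> '3F'
  i=31: run of 'A' x 9 -> '9A'

RLE = 4E2H17C5H3F9A


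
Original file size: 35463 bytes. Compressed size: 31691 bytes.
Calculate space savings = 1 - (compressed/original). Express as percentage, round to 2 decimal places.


ratio = compressed/original = 31691/35463 = 0.893636
savings = 1 - ratio = 1 - 0.893636 = 0.106364
as a percentage: 0.106364 * 100 = 10.64%

Space savings = 1 - 31691/35463 = 10.64%


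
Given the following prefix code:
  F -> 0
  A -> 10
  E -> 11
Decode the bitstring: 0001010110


Decoding step by step:
Bits 0 -> F
Bits 0 -> F
Bits 0 -> F
Bits 10 -> A
Bits 10 -> A
Bits 11 -> E
Bits 0 -> F


Decoded message: FFFAAEF


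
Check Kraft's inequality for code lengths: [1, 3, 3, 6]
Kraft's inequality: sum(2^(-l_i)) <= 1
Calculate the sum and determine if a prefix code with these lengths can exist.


Sum = 2^(-1) + 2^(-3) + 2^(-3) + 2^(-6)
    = 0.5 + 0.125 + 0.125 + 0.015625
    = 49/64 = 0.765625
Since 0.765625 <= 1, Kraft's inequality IS satisfied.
A prefix code with these lengths CAN exist.

Kraft sum = 0.765625. Satisfied.


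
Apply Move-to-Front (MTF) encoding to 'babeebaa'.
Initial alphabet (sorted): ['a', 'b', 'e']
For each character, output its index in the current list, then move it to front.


MTF encoding:
'b': index 1 in ['a', 'b', 'e'] -> ['b', 'a', 'e']
'a': index 1 in ['b', 'a', 'e'] -> ['a', 'b', 'e']
'b': index 1 in ['a', 'b', 'e'] -> ['b', 'a', 'e']
'e': index 2 in ['b', 'a', 'e'] -> ['e', 'b', 'a']
'e': index 0 in ['e', 'b', 'a'] -> ['e', 'b', 'a']
'b': index 1 in ['e', 'b', 'a'] -> ['b', 'e', 'a']
'a': index 2 in ['b', 'e', 'a'] -> ['a', 'b', 'e']
'a': index 0 in ['a', 'b', 'e'] -> ['a', 'b', 'e']


Output: [1, 1, 1, 2, 0, 1, 2, 0]


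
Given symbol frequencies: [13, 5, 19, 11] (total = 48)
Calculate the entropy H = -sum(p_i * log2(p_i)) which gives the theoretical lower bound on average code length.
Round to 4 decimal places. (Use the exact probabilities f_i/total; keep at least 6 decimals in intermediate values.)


Per-symbol terms -p_i * log2(p_i) with p_i = f_i/48:
  p = 13/48 = 0.270833: log2(p) = -1.884523, -p*log2(p) = 0.510392
  p = 5/48 = 0.104167: log2(p) = -3.263034, -p*log2(p) = 0.339899
  p = 19/48 = 0.395833: log2(p) = -1.337035, -p*log2(p) = 0.529243
  p = 11/48 = 0.229167: log2(p) = -2.125531, -p*log2(p) = 0.487101
H = 0.510392 + 0.339899 + 0.529243 + 0.487101 = 1.866635

H = 1.8666 bits/symbol


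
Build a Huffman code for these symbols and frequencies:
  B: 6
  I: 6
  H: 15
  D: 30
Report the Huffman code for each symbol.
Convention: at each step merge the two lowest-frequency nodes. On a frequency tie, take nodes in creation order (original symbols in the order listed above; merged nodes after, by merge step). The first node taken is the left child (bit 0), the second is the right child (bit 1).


Huffman tree construction:
Step 1: Merge B(6) + I(6) = 12
Step 2: Merge (B+I)(12) + H(15) = 27
Step 3: Merge ((B+I)+H)(27) + D(30) = 57
Read each symbol's code off the tree from the root (left child = 0, right child = 1).

Codes:
  B: 000 (length 3)
  I: 001 (length 3)
  H: 01 (length 2)
  D: 1 (length 1)
Average code length: 96/57 = 1.6842 bits/symbol


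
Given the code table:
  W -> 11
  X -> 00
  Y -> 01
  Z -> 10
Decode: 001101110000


Decoding:
00 -> X
11 -> W
01 -> Y
11 -> W
00 -> X
00 -> X


Result: XWYWXX


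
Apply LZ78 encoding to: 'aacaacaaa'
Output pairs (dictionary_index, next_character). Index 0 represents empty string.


LZ78 encoding steps:
Dictionary: {0: ''}
Step 1: w='' (idx 0), next='a' -> output (0, 'a'), add 'a' as idx 1
Step 2: w='a' (idx 1), next='c' -> output (1, 'c'), add 'ac' as idx 2
Step 3: w='a' (idx 1), next='a' -> output (1, 'a'), add 'aa' as idx 3
Step 4: w='' (idx 0), next='c' -> output (0, 'c'), add 'c' as idx 4
Step 5: w='aa' (idx 3), next='a' -> output (3, 'a'), add 'aaa' as idx 5


Encoded: [(0, 'a'), (1, 'c'), (1, 'a'), (0, 'c'), (3, 'a')]


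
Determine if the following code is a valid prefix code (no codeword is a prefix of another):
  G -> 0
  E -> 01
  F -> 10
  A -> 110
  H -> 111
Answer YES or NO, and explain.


Checking each pair (does one codeword prefix another?):
  G='0' vs E='01': prefix -- VIOLATION

NO -- this is NOT a valid prefix code. G (0) is a prefix of E (01).


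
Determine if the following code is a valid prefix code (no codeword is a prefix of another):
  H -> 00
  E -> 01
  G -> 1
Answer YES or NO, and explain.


Checking each pair (does one codeword prefix another?):
  H='00' vs E='01': no prefix
  H='00' vs G='1': no prefix
  E='01' vs H='00': no prefix
  E='01' vs G='1': no prefix
  G='1' vs H='00': no prefix
  G='1' vs E='01': no prefix
No violation found over all pairs.

YES -- this is a valid prefix code. No codeword is a prefix of any other codeword.


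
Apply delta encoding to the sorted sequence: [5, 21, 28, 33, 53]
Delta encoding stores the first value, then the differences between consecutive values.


First value: 5
Deltas:
  21 - 5 = 16
  28 - 21 = 7
  33 - 28 = 5
  53 - 33 = 20


Delta encoded: [5, 16, 7, 5, 20]


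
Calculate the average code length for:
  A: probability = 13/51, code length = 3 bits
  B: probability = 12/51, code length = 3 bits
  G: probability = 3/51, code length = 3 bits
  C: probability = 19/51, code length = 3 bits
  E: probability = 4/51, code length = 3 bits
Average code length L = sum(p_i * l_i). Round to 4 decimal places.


Weighted contributions p_i * l_i:
  A: (13/51) * 3 = 39/51
  B: (12/51) * 3 = 36/51
  G: (3/51) * 3 = 9/51
  C: (19/51) * 3 = 57/51
  E: (4/51) * 3 = 12/51
Sum = (39 + 36 + 9 + 57 + 12)/51 = 153/51

L = 153/51 = 3.0000 bits/symbol


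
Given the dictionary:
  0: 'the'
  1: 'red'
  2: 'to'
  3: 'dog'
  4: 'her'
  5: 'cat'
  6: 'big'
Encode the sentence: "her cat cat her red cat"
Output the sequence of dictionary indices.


Look up each word in the dictionary:
  'her' -> 4
  'cat' -> 5
  'cat' -> 5
  'her' -> 4
  'red' -> 1
  'cat' -> 5

Encoded: [4, 5, 5, 4, 1, 5]


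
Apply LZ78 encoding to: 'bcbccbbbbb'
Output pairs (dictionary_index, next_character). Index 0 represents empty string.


LZ78 encoding steps:
Dictionary: {0: ''}
Step 1: w='' (idx 0), next='b' -> output (0, 'b'), add 'b' as idx 1
Step 2: w='' (idx 0), next='c' -> output (0, 'c'), add 'c' as idx 2
Step 3: w='b' (idx 1), next='c' -> output (1, 'c'), add 'bc' as idx 3
Step 4: w='c' (idx 2), next='b' -> output (2, 'b'), add 'cb' as idx 4
Step 5: w='b' (idx 1), next='b' -> output (1, 'b'), add 'bb' as idx 5
Step 6: w='bb' (idx 5), end of input -> output (5, '')


Encoded: [(0, 'b'), (0, 'c'), (1, 'c'), (2, 'b'), (1, 'b'), (5, '')]


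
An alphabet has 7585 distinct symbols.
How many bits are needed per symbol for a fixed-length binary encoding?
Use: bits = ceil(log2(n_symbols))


log2(7585) = 12.8889
Bracket: 2^12 = 4096 < 7585 <= 2^13 = 8192
So ceil(log2(7585)) = 13

bits = ceil(log2(7585)) = ceil(12.8889) = 13 bits


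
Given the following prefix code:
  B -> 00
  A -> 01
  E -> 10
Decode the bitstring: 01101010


Decoding step by step:
Bits 01 -> A
Bits 10 -> E
Bits 10 -> E
Bits 10 -> E


Decoded message: AEEE


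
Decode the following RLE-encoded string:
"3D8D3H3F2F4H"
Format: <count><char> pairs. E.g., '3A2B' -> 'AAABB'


Expanding each <count><char> pair:
  3D -> 'DDD'
  8D -> 'DDDDDDDD'
  3H -> 'HHH'
  3F -> 'FFF'
  2F -> 'FF'
  4H -> 'HHHH'

Decoded = DDDDDDDDDDDHHHFFFFFHHHH


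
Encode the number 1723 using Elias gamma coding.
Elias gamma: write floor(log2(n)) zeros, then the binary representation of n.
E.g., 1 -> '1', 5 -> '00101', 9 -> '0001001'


num_bits = floor(log2(1723)) + 1 = 11
leading_zeros = num_bits - 1 = 10
binary(1723) = 11010111011

Elias gamma(1723) = '0000000000' + '11010111011' = 000000000011010111011 (21 bits)


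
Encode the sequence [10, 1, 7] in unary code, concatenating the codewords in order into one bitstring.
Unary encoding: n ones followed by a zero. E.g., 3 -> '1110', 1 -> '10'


Encode each number as n ones followed by a terminating 0:
  10 -> 11111111110 (11 bits)
  1 -> 10 (2 bits)
  7 -> 11111110 (8 bits)
Total length = 11 + 2 + 8 = 21 bits.

Unary([10, 1, 7]) = 111111111101011111110 (21 bits)


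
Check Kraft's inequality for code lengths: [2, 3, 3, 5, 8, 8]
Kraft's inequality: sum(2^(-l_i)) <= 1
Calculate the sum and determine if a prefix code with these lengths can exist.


Sum = 2^(-2) + 2^(-3) + 2^(-3) + 2^(-5) + 2^(-8) + 2^(-8)
    = 0.25 + 0.125 + 0.125 + 0.03125 + 0.00390625 + 0.00390625
    = 138/256 = 0.5390625
Since 0.5390625 <= 1, Kraft's inequality IS satisfied.
A prefix code with these lengths CAN exist.

Kraft sum = 0.5390625. Satisfied.


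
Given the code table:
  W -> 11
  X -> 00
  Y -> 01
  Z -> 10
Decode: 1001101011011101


Decoding:
10 -> Z
01 -> Y
10 -> Z
10 -> Z
11 -> W
01 -> Y
11 -> W
01 -> Y


Result: ZYZZWYWY
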